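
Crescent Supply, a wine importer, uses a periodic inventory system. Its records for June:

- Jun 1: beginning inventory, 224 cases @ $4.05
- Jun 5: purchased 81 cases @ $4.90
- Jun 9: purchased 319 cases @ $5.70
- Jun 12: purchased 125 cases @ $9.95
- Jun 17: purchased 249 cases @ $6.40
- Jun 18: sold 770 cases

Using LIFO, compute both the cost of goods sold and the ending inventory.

COGS = $5,032.95; ending inventory = $926.80

Jun 18, 770 sold [LIFO — newest first]: 249 @ $6.40 + 125 @ $9.95 + 319 @ $5.70 + 77 @ $4.90 = $5,032.95
Ending inventory: 224 @ $4.05 + 4 @ $4.90 = $926.80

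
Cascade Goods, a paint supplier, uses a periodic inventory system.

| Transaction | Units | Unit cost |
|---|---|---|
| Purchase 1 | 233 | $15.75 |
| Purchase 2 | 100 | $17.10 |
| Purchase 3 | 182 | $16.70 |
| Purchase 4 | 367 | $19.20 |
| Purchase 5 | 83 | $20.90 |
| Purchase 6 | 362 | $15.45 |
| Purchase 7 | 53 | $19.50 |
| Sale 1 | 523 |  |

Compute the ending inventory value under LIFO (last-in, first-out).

Sale 1 (523) [LIFO — newest first]: 53 @ $19.50 + 362 @ $15.45 + 83 @ $20.90 + 25 @ $19.20 = $8,841.10
Ending inventory: 233 @ $15.75 + 100 @ $17.10 + 182 @ $16.70 + 342 @ $19.20 = $14,985.55

Ending inventory = $14,985.55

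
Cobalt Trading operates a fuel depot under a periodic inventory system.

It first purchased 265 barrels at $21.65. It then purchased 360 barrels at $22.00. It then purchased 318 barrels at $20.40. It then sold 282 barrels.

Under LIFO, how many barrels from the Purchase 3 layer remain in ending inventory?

Sale 1 (282) [LIFO — newest first]: 282 @ $20.40 = $5,752.80
Ending inventory: 265 @ $21.65 + 360 @ $22.00 + 36 @ $20.40 = $14,391.65
Check: goods available $20,144.45 = COGS $5,752.80 + ending $14,391.65

36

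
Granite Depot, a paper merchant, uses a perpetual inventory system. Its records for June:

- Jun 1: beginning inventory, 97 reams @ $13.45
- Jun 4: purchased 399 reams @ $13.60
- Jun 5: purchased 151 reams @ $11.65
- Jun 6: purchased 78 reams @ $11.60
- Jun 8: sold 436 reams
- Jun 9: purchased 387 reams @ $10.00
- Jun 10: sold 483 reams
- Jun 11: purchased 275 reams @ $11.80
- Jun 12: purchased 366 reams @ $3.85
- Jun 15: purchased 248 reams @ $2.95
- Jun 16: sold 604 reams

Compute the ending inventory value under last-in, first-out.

Jun 8, 436 sold [LIFO — newest first]: 78 @ $11.60 + 151 @ $11.65 + 207 @ $13.60 = $5,479.15
Jun 10, 483 sold [LIFO — newest first]: 387 @ $10.00 + 96 @ $13.60 = $5,175.60
Jun 16, 604 sold [LIFO — newest first]: 248 @ $2.95 + 356 @ $3.85 = $2,102.20
Total COGS = $5,479.15 + $5,175.60 + $2,102.20 = $12,756.95
Ending inventory: 97 @ $13.45 + 96 @ $13.60 + 275 @ $11.80 + 10 @ $3.85 = $5,893.75
Check: goods available $18,650.70 = COGS $12,756.95 + ending $5,893.75

Ending inventory = $5,893.75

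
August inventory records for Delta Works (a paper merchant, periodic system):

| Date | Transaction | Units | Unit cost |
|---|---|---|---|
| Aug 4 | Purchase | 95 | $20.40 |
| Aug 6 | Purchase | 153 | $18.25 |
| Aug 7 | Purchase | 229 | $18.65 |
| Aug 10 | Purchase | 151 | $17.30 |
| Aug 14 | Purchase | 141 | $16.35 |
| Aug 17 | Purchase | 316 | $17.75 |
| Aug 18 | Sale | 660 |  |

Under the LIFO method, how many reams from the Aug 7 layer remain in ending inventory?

Aug 18, 660 sold [LIFO — newest first]: 316 @ $17.75 + 141 @ $16.35 + 151 @ $17.30 + 52 @ $18.65 = $11,496.45
Ending inventory: 95 @ $20.40 + 153 @ $18.25 + 177 @ $18.65 = $8,031.30
Check: goods available $19,527.75 = COGS $11,496.45 + ending $8,031.30

177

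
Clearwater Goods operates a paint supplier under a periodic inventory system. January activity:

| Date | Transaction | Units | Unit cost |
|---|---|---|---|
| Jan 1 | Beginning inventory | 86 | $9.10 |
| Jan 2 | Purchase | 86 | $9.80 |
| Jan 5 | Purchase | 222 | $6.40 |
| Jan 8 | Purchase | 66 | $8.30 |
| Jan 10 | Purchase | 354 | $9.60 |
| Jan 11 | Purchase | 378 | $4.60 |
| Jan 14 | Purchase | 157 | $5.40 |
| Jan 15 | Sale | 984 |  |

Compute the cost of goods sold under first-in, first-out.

COGS = $7,774.40

Jan 15, 984 sold [FIFO — oldest first]: 86 @ $9.10 + 86 @ $9.80 + 222 @ $6.40 + 66 @ $8.30 + 354 @ $9.60 + 170 @ $4.60 = $7,774.40
Ending inventory: 208 @ $4.60 + 157 @ $5.40 = $1,804.60
Check: goods available $9,579.00 = COGS $7,774.40 + ending $1,804.60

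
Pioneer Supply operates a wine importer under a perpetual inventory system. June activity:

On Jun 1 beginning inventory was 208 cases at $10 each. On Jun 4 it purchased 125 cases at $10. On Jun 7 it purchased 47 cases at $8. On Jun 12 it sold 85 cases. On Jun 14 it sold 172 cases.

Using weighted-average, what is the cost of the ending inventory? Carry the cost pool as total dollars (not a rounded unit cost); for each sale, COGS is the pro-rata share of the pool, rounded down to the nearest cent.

After Jun 1: 208 on hand, pool $2,080.00 (≈ $10.0000 each)
After Jun 4: 333 on hand, pool $3,330.00 (≈ $10.0000 each)
After Jun 7: 380 on hand, pool $3,706.00 (≈ $9.7526 each)
Jun 12, sell 85: 85/380 × $3,706.00 → $828.97
Jun 14, sell 172: 172/295 × $2,877.03 → $1,677.45
Total COGS = $828.97 + $1,677.45 = $2,506.42
Ending inventory (cost pool remaining) = $1,199.58

Ending inventory = $1,199.58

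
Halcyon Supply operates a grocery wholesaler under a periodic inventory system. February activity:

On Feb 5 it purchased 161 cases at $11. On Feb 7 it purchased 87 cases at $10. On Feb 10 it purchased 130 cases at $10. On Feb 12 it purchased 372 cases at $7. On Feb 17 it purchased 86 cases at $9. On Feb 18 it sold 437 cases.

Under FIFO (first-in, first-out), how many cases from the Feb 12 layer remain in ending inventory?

313

Feb 18, 437 sold [FIFO — oldest first]: 161 @ $11 + 87 @ $10 + 130 @ $10 + 59 @ $7 = $4,354
Ending inventory: 313 @ $7 + 86 @ $9 = $2,965
Check: goods available $7,319 = COGS $4,354 + ending $2,965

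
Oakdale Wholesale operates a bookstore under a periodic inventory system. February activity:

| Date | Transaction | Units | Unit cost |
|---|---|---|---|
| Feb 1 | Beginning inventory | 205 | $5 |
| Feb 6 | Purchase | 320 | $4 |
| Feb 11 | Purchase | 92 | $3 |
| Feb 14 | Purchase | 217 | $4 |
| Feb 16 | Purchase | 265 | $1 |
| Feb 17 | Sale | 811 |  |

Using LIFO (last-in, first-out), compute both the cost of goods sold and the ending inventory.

COGS = $2,357; ending inventory = $1,357

Feb 17, 811 sold [LIFO — newest first]: 265 @ $1 + 217 @ $4 + 92 @ $3 + 237 @ $4 = $2,357
Ending inventory: 205 @ $5 + 83 @ $4 = $1,357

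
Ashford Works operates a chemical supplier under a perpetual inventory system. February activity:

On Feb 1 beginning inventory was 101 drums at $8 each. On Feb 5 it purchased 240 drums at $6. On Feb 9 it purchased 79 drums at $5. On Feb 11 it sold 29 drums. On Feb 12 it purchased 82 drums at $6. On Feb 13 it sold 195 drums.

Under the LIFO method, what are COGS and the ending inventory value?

COGS = $1,265; ending inventory = $1,870

Feb 11, 29 sold [LIFO — newest first]: 29 @ $5 = $145
Feb 13, 195 sold [LIFO — newest first]: 82 @ $6 + 50 @ $5 + 63 @ $6 = $1,120
Total COGS = $145 + $1,120 = $1,265
Ending inventory: 101 @ $8 + 177 @ $6 = $1,870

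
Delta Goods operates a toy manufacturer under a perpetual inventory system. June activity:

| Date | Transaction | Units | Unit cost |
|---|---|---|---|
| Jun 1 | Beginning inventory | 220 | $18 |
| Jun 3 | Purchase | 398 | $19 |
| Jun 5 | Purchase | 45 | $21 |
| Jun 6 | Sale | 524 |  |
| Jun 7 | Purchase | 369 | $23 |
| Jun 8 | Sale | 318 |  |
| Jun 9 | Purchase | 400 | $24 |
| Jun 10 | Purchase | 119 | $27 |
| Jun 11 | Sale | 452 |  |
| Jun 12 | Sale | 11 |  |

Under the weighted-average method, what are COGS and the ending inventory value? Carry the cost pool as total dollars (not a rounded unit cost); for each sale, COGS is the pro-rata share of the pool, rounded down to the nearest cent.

COGS = $27,880.73; ending inventory = $5,886.27

After Jun 1: 220 on hand, pool $3,960.00 (≈ $18.0000 each)
After Jun 3: 618 on hand, pool $11,522.00 (≈ $18.6440 each)
After Jun 5: 663 on hand, pool $12,467.00 (≈ $18.8039 each)
Jun 6, sell 524: 524/663 × $12,467.00 → $9,853.25
After Jun 7: 508 on hand, pool $11,100.75 (≈ $21.8519 each)
Jun 8, sell 318: 318/508 × $11,100.75 → $6,948.89
After Jun 9: 590 on hand, pool $13,751.86 (≈ $23.3082 each)
After Jun 10: 709 on hand, pool $16,964.86 (≈ $23.9279 each)
Jun 11, sell 452: 452/709 × $16,964.86 → $10,815.39
Jun 12, sell 11: 11/257 × $6,149.47 → $263.20
Total COGS = $9,853.25 + $6,948.89 + $10,815.39 + $263.20 = $27,880.73
Ending inventory (cost pool remaining) = $5,886.27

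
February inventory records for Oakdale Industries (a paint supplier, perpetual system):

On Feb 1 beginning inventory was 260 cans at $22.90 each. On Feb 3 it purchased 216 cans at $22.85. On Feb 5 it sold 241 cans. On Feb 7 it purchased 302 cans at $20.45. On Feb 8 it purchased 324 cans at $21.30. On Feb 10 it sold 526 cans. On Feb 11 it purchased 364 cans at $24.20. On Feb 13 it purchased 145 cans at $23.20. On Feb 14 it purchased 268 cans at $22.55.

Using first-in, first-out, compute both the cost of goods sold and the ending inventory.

Feb 5, 241 sold [FIFO — oldest first]: 241 @ $22.90 = $5,518.90
Feb 10, 526 sold [FIFO — oldest first]: 19 @ $22.90 + 216 @ $22.85 + 291 @ $20.45 = $11,321.65
Total COGS = $5,518.90 + $11,321.65 = $16,840.55
Ending inventory: 11 @ $20.45 + 324 @ $21.30 + 364 @ $24.20 + 145 @ $23.20 + 268 @ $22.55 = $25,342.35
Check: goods available $42,182.90 = COGS $16,840.55 + ending $25,342.35

COGS = $16,840.55; ending inventory = $25,342.35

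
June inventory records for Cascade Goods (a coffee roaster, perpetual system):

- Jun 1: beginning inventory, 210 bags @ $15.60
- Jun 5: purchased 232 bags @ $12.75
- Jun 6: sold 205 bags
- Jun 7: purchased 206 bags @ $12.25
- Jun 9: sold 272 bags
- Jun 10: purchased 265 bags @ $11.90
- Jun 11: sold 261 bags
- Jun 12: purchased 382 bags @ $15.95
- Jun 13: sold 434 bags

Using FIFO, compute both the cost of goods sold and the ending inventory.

COGS = $16,042.05; ending inventory = $1,961.85

Jun 6, 205 sold [FIFO — oldest first]: 205 @ $15.60 = $3,198.00
Jun 9, 272 sold [FIFO — oldest first]: 5 @ $15.60 + 232 @ $12.75 + 35 @ $12.25 = $3,464.75
Jun 11, 261 sold [FIFO — oldest first]: 171 @ $12.25 + 90 @ $11.90 = $3,165.75
Jun 13, 434 sold [FIFO — oldest first]: 175 @ $11.90 + 259 @ $15.95 = $6,213.55
Total COGS = $3,198.00 + $3,464.75 + $3,165.75 + $6,213.55 = $16,042.05
Ending inventory: 123 @ $15.95 = $1,961.85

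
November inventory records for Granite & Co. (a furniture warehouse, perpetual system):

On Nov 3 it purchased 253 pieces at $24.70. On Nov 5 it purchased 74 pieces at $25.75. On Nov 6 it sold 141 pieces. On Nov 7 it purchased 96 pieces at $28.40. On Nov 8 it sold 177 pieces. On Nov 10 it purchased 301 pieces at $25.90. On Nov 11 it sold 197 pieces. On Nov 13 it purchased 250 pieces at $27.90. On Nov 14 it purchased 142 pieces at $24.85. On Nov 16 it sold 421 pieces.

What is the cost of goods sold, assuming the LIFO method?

Nov 6, 141 sold [LIFO — newest first]: 74 @ $25.75 + 67 @ $24.70 = $3,560.40
Nov 8, 177 sold [LIFO — newest first]: 96 @ $28.40 + 81 @ $24.70 = $4,727.10
Nov 11, 197 sold [LIFO — newest first]: 197 @ $25.90 = $5,102.30
Nov 16, 421 sold [LIFO — newest first]: 142 @ $24.85 + 250 @ $27.90 + 29 @ $25.90 = $11,254.80
Total COGS = $3,560.40 + $4,727.10 + $5,102.30 + $11,254.80 = $24,644.60
Ending inventory: 105 @ $24.70 + 75 @ $25.90 = $4,536.00

COGS = $24,644.60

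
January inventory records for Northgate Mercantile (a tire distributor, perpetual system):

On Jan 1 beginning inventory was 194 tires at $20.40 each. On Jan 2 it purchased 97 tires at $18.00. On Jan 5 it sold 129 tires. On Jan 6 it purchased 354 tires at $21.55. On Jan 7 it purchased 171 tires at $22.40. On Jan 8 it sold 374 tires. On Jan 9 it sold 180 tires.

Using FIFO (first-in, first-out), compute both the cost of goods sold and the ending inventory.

COGS = $14,183.50; ending inventory = $2,979.20

Jan 5, 129 sold [FIFO — oldest first]: 129 @ $20.40 = $2,631.60
Jan 8, 374 sold [FIFO — oldest first]: 65 @ $20.40 + 97 @ $18.00 + 212 @ $21.55 = $7,640.60
Jan 9, 180 sold [FIFO — oldest first]: 142 @ $21.55 + 38 @ $22.40 = $3,911.30
Total COGS = $2,631.60 + $7,640.60 + $3,911.30 = $14,183.50
Ending inventory: 133 @ $22.40 = $2,979.20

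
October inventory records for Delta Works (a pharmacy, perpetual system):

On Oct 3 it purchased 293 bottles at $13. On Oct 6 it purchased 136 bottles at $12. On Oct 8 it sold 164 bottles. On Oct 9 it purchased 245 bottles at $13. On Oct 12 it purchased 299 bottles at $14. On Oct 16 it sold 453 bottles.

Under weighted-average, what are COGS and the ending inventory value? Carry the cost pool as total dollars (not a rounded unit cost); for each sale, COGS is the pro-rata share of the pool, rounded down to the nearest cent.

COGS = $8,089.38; ending inventory = $4,722.62

After Oct 3: 293 on hand, pool $3,809.00 (≈ $13.0000 each)
After Oct 6: 429 on hand, pool $5,441.00 (≈ $12.6830 each)
Oct 8, sell 164: 164/429 × $5,441.00 → $2,080.00
After Oct 9: 510 on hand, pool $6,546.00 (≈ $12.8353 each)
After Oct 12: 809 on hand, pool $10,732.00 (≈ $13.2658 each)
Oct 16, sell 453: 453/809 × $10,732.00 → $6,009.38
Total COGS = $2,080.00 + $6,009.38 = $8,089.38
Ending inventory (cost pool remaining) = $4,722.62
Check: goods available $12,812.00 = COGS $8,089.38 + ending $4,722.62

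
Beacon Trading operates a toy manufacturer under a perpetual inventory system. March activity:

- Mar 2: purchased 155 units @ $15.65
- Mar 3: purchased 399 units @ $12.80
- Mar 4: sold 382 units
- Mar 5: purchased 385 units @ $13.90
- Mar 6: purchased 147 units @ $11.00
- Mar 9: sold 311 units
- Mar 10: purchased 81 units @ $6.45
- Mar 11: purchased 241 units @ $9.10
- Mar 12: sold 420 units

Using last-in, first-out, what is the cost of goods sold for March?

Mar 4, 382 sold [LIFO — newest first]: 382 @ $12.80 = $4,889.60
Mar 9, 311 sold [LIFO — newest first]: 147 @ $11.00 + 164 @ $13.90 = $3,896.60
Mar 12, 420 sold [LIFO — newest first]: 241 @ $9.10 + 81 @ $6.45 + 98 @ $13.90 = $4,077.75
Total COGS = $4,889.60 + $3,896.60 + $4,077.75 = $12,863.95
Ending inventory: 155 @ $15.65 + 17 @ $12.80 + 123 @ $13.90 = $4,353.05
Check: goods available $17,217.00 = COGS $12,863.95 + ending $4,353.05

COGS = $12,863.95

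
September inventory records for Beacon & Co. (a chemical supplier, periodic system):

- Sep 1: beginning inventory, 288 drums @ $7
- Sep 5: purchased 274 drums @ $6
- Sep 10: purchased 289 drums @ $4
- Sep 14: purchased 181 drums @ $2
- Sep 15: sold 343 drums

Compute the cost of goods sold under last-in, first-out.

Sep 15, 343 sold [LIFO — newest first]: 181 @ $2 + 162 @ $4 = $1,010
Ending inventory: 288 @ $7 + 274 @ $6 + 127 @ $4 = $4,168
Check: goods available $5,178 = COGS $1,010 + ending $4,168

COGS = $1,010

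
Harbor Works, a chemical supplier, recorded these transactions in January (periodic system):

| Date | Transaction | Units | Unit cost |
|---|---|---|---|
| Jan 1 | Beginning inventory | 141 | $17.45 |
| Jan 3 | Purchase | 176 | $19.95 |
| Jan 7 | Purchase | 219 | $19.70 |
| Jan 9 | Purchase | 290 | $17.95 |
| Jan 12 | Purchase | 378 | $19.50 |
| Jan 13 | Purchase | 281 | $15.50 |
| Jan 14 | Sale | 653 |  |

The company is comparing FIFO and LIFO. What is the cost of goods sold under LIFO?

FIFO COGS: 141 @ $17.45 + 176 @ $19.95 + 219 @ $19.70 + 117 @ $17.95 = $12,386.10
LIFO COGS: 281 @ $15.50 + 372 @ $19.50 = $11,609.50

COGS = $11,609.50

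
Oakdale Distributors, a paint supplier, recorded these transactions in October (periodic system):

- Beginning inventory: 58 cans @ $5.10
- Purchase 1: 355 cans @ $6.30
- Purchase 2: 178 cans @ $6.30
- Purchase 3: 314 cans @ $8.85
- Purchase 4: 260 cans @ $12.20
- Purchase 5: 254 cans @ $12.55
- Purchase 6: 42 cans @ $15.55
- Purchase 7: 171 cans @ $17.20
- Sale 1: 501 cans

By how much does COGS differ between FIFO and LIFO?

FIFO COGS: 58 @ $5.10 + 355 @ $6.30 + 88 @ $6.30 = $3,086.70
LIFO COGS: 171 @ $17.20 + 42 @ $15.55 + 254 @ $12.55 + 34 @ $12.20 = $7,196.80
Difference = |$3,086.70 − $7,196.80| = $4,110.10

$4,110.10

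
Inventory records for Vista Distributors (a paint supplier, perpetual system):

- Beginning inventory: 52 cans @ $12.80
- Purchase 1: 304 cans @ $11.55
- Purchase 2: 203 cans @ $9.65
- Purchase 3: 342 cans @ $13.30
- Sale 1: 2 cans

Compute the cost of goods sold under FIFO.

Sale 1 (2) [FIFO — oldest first]: 2 @ $12.80 = $25.60
Ending inventory: 50 @ $12.80 + 304 @ $11.55 + 203 @ $9.65 + 342 @ $13.30 = $10,658.75

COGS = $25.60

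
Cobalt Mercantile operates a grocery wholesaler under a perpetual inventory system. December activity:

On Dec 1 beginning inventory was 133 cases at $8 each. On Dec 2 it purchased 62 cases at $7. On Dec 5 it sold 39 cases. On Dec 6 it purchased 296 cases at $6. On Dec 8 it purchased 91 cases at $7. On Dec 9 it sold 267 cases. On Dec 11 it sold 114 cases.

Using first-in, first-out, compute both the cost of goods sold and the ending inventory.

COGS = $2,848; ending inventory = $1,063

Dec 5, 39 sold [FIFO — oldest first]: 39 @ $8 = $312
Dec 9, 267 sold [FIFO — oldest first]: 94 @ $8 + 62 @ $7 + 111 @ $6 = $1,852
Dec 11, 114 sold [FIFO — oldest first]: 114 @ $6 = $684
Total COGS = $312 + $1,852 + $684 = $2,848
Ending inventory: 71 @ $6 + 91 @ $7 = $1,063
Check: goods available $3,911 = COGS $2,848 + ending $1,063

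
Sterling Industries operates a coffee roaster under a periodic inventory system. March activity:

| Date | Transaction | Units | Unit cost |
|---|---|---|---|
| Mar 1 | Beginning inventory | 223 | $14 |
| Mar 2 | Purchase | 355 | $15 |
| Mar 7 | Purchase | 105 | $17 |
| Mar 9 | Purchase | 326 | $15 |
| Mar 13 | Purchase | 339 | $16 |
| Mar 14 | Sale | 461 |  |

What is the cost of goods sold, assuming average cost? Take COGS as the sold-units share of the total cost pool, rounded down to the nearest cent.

Mar 14, sell 461: 461/1348 × $20,546.00 → $7,026.48
Ending inventory (cost pool remaining) = $13,519.52
Check: goods available $20,546.00 = COGS $7,026.48 + ending $13,519.52

COGS = $7,026.48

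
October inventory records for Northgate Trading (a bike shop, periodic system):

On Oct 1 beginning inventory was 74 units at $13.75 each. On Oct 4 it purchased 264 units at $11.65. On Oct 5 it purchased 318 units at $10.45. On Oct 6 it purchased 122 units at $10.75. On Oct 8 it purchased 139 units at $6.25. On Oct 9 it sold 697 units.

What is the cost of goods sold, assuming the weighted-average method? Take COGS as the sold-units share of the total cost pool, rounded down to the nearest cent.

Oct 9, sell 697: 697/917 × $9,596.45 → $7,294.13
Ending inventory (cost pool remaining) = $2,302.32

COGS = $7,294.13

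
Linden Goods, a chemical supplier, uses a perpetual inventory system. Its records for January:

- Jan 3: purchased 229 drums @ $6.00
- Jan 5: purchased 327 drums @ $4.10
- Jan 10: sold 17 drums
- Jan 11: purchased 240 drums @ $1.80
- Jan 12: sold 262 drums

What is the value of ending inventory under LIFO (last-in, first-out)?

Jan 10, 17 sold [LIFO — newest first]: 17 @ $4.10 = $69.70
Jan 12, 262 sold [LIFO — newest first]: 240 @ $1.80 + 22 @ $4.10 = $522.20
Total COGS = $69.70 + $522.20 = $591.90
Ending inventory: 229 @ $6.00 + 288 @ $4.10 = $2,554.80

Ending inventory = $2,554.80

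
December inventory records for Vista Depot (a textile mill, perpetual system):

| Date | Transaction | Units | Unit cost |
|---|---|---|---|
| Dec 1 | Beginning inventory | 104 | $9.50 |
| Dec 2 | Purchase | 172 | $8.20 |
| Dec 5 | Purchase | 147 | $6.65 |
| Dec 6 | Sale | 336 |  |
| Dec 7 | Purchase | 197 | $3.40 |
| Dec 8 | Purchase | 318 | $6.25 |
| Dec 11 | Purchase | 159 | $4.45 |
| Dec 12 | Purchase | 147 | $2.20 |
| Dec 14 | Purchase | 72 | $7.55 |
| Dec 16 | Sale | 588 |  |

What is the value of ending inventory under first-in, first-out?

Dec 6, 336 sold [FIFO — oldest first]: 104 @ $9.50 + 172 @ $8.20 + 60 @ $6.65 = $2,797.40
Dec 16, 588 sold [FIFO — oldest first]: 87 @ $6.65 + 197 @ $3.40 + 304 @ $6.25 = $3,148.35
Total COGS = $2,797.40 + $3,148.35 = $5,945.75
Ending inventory: 14 @ $6.25 + 159 @ $4.45 + 147 @ $2.20 + 72 @ $7.55 = $1,662.05

Ending inventory = $1,662.05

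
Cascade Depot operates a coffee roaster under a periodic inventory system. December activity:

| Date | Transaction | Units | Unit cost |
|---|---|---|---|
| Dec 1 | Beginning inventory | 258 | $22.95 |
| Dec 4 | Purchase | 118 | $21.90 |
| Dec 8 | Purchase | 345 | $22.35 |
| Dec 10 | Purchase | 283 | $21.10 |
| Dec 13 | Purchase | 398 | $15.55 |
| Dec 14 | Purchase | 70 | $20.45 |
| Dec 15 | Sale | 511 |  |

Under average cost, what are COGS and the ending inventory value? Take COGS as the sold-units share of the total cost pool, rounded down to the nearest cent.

COGS = $10,347.66; ending inventory = $19,460.09

Dec 15, sell 511: 511/1472 × $29,807.75 → $10,347.66
Ending inventory (cost pool remaining) = $19,460.09
Check: goods available $29,807.75 = COGS $10,347.66 + ending $19,460.09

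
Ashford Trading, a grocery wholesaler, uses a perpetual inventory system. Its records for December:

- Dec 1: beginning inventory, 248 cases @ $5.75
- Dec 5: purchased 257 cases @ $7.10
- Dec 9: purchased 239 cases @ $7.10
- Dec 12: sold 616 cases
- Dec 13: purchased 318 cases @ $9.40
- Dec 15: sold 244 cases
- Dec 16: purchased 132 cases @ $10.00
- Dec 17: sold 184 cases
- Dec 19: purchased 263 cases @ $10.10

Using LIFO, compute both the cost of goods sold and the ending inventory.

COGS = $8,314.00; ending inventory = $3,599.10

Dec 12, 616 sold [LIFO — newest first]: 239 @ $7.10 + 257 @ $7.10 + 120 @ $5.75 = $4,211.60
Dec 15, 244 sold [LIFO — newest first]: 244 @ $9.40 = $2,293.60
Dec 17, 184 sold [LIFO — newest first]: 132 @ $10.00 + 52 @ $9.40 = $1,808.80
Total COGS = $4,211.60 + $2,293.60 + $1,808.80 = $8,314.00
Ending inventory: 128 @ $5.75 + 22 @ $9.40 + 263 @ $10.10 = $3,599.10
Check: goods available $11,913.10 = COGS $8,314.00 + ending $3,599.10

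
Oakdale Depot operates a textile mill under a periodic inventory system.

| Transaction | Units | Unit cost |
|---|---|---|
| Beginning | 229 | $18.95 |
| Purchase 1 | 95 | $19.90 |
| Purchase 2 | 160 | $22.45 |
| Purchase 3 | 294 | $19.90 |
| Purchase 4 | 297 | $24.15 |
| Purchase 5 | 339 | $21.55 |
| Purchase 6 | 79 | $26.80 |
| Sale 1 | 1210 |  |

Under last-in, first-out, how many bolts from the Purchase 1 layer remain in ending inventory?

54

Sale 1 (1210) [LIFO — newest first]: 79 @ $26.80 + 339 @ $21.55 + 297 @ $24.15 + 294 @ $19.90 + 160 @ $22.45 + 41 @ $19.90 = $26,853.70
Ending inventory: 229 @ $18.95 + 54 @ $19.90 = $5,414.15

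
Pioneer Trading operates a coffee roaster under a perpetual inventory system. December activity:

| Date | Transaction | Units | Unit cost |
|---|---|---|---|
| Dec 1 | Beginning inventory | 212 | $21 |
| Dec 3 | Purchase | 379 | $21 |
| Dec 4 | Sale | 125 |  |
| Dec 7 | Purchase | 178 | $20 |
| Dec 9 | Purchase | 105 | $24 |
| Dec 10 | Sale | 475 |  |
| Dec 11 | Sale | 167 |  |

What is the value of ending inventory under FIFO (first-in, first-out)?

Ending inventory = $2,560

Dec 4, 125 sold [FIFO — oldest first]: 125 @ $21 = $2,625
Dec 10, 475 sold [FIFO — oldest first]: 87 @ $21 + 379 @ $21 + 9 @ $20 = $9,966
Dec 11, 167 sold [FIFO — oldest first]: 167 @ $20 = $3,340
Total COGS = $2,625 + $9,966 + $3,340 = $15,931
Ending inventory: 2 @ $20 + 105 @ $24 = $2,560
Check: goods available $18,491 = COGS $15,931 + ending $2,560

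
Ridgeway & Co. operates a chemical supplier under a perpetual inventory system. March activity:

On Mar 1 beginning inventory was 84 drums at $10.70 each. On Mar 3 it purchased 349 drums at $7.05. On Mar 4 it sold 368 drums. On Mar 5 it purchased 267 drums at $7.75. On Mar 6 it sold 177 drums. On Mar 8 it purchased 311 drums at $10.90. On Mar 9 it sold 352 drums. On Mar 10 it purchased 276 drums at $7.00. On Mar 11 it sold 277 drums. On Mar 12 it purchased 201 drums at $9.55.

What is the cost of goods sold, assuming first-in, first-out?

COGS = $9,959.40

Mar 4, 368 sold [FIFO — oldest first]: 84 @ $10.70 + 284 @ $7.05 = $2,901.00
Mar 6, 177 sold [FIFO — oldest first]: 65 @ $7.05 + 112 @ $7.75 = $1,326.25
Mar 9, 352 sold [FIFO — oldest first]: 155 @ $7.75 + 197 @ $10.90 = $3,348.55
Mar 11, 277 sold [FIFO — oldest first]: 114 @ $10.90 + 163 @ $7.00 = $2,383.60
Total COGS = $2,901.00 + $1,326.25 + $3,348.55 + $2,383.60 = $9,959.40
Ending inventory: 113 @ $7.00 + 201 @ $9.55 = $2,710.55
Check: goods available $12,669.95 = COGS $9,959.40 + ending $2,710.55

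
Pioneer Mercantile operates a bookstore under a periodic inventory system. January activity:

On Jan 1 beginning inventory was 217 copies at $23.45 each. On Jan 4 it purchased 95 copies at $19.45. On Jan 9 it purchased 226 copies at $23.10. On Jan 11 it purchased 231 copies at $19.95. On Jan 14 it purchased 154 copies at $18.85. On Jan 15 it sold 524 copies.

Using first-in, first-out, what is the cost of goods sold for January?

COGS = $11,833.60

Jan 15, 524 sold [FIFO — oldest first]: 217 @ $23.45 + 95 @ $19.45 + 212 @ $23.10 = $11,833.60
Ending inventory: 14 @ $23.10 + 231 @ $19.95 + 154 @ $18.85 = $7,834.75
Check: goods available $19,668.35 = COGS $11,833.60 + ending $7,834.75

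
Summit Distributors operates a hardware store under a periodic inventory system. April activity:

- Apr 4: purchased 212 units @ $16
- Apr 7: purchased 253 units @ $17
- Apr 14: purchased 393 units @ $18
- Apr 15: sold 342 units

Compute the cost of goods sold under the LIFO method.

Apr 15, 342 sold [LIFO — newest first]: 342 @ $18 = $6,156
Ending inventory: 212 @ $16 + 253 @ $17 + 51 @ $18 = $8,611

COGS = $6,156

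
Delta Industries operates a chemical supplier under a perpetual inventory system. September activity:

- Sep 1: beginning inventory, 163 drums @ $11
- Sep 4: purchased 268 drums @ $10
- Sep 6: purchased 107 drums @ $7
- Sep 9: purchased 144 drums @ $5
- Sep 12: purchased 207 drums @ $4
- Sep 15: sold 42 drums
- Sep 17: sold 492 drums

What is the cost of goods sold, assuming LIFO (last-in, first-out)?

Sep 15, 42 sold [LIFO — newest first]: 42 @ $4 = $168
Sep 17, 492 sold [LIFO — newest first]: 165 @ $4 + 144 @ $5 + 107 @ $7 + 76 @ $10 = $2,889
Total COGS = $168 + $2,889 = $3,057
Ending inventory: 163 @ $11 + 192 @ $10 = $3,713
Check: goods available $6,770 = COGS $3,057 + ending $3,713

COGS = $3,057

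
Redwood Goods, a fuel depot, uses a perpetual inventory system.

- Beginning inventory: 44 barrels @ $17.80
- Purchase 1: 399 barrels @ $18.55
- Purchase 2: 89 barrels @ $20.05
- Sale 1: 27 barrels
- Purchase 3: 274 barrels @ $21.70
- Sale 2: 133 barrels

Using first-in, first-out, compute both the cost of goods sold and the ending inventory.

COGS = $2,935.00; ending inventory = $12,979.90

Sale 1 (27) [FIFO — oldest first]: 27 @ $17.80 = $480.60
Sale 2 (133) [FIFO — oldest first]: 17 @ $17.80 + 116 @ $18.55 = $2,454.40
Total COGS = $480.60 + $2,454.40 = $2,935.00
Ending inventory: 283 @ $18.55 + 89 @ $20.05 + 274 @ $21.70 = $12,979.90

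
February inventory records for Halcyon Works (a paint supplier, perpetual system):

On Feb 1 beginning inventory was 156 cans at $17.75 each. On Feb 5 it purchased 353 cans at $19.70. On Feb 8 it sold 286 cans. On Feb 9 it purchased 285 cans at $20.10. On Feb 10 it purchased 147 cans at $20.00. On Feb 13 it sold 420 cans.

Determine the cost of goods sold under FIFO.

COGS = $13,682.80

Feb 8, 286 sold [FIFO — oldest first]: 156 @ $17.75 + 130 @ $19.70 = $5,330.00
Feb 13, 420 sold [FIFO — oldest first]: 223 @ $19.70 + 197 @ $20.10 = $8,352.80
Total COGS = $5,330.00 + $8,352.80 = $13,682.80
Ending inventory: 88 @ $20.10 + 147 @ $20.00 = $4,708.80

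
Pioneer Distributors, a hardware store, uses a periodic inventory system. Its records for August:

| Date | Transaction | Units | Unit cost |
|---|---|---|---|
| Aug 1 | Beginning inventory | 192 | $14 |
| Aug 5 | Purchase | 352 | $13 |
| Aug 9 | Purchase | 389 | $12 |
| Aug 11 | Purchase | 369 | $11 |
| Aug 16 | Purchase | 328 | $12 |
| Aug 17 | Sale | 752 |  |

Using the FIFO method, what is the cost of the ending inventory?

Aug 17, 752 sold [FIFO — oldest first]: 192 @ $14 + 352 @ $13 + 208 @ $12 = $9,760
Ending inventory: 181 @ $12 + 369 @ $11 + 328 @ $12 = $10,167

Ending inventory = $10,167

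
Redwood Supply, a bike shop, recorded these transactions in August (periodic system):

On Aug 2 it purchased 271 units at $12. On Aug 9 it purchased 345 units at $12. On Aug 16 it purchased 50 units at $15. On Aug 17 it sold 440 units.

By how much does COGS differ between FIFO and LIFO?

$150

FIFO COGS: 271 @ $12 + 169 @ $12 = $5,280
LIFO COGS: 50 @ $15 + 345 @ $12 + 45 @ $12 = $5,430
Difference = |$5,280 − $5,430| = $150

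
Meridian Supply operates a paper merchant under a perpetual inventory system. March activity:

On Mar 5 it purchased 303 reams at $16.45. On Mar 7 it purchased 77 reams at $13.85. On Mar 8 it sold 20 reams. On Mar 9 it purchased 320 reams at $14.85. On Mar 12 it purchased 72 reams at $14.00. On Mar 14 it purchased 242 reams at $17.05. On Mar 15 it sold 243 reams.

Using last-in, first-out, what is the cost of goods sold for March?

COGS = $4,417.10

Mar 8, 20 sold [LIFO — newest first]: 20 @ $13.85 = $277.00
Mar 15, 243 sold [LIFO — newest first]: 242 @ $17.05 + 1 @ $14.00 = $4,140.10
Total COGS = $277.00 + $4,140.10 = $4,417.10
Ending inventory: 303 @ $16.45 + 57 @ $13.85 + 320 @ $14.85 + 71 @ $14.00 = $11,519.80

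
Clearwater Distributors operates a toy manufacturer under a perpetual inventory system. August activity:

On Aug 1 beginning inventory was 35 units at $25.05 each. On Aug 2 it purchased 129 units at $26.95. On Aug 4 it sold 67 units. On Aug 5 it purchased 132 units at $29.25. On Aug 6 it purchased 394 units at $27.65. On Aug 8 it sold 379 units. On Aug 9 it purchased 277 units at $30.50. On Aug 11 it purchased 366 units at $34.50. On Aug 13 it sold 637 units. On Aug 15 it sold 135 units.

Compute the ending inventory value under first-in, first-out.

Ending inventory = $3,967.50

Aug 4, 67 sold [FIFO — oldest first]: 35 @ $25.05 + 32 @ $26.95 = $1,739.15
Aug 8, 379 sold [FIFO — oldest first]: 97 @ $26.95 + 132 @ $29.25 + 150 @ $27.65 = $10,622.65
Aug 13, 637 sold [FIFO — oldest first]: 244 @ $27.65 + 277 @ $30.50 + 116 @ $34.50 = $19,197.10
Aug 15, 135 sold [FIFO — oldest first]: 135 @ $34.50 = $4,657.50
Total COGS = $1,739.15 + $10,622.65 + $19,197.10 + $4,657.50 = $36,216.40
Ending inventory: 115 @ $34.50 = $3,967.50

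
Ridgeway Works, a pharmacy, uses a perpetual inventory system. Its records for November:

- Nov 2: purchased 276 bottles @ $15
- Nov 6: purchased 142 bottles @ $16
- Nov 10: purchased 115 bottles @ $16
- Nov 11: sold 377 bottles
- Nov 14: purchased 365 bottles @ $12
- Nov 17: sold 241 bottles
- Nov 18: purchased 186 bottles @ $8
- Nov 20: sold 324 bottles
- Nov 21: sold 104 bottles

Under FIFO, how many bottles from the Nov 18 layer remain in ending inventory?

38

Nov 11, 377 sold [FIFO — oldest first]: 276 @ $15 + 101 @ $16 = $5,756
Nov 17, 241 sold [FIFO — oldest first]: 41 @ $16 + 115 @ $16 + 85 @ $12 = $3,516
Nov 20, 324 sold [FIFO — oldest first]: 280 @ $12 + 44 @ $8 = $3,712
Nov 21, 104 sold [FIFO — oldest first]: 104 @ $8 = $832
Total COGS = $5,756 + $3,516 + $3,712 + $832 = $13,816
Ending inventory: 38 @ $8 = $304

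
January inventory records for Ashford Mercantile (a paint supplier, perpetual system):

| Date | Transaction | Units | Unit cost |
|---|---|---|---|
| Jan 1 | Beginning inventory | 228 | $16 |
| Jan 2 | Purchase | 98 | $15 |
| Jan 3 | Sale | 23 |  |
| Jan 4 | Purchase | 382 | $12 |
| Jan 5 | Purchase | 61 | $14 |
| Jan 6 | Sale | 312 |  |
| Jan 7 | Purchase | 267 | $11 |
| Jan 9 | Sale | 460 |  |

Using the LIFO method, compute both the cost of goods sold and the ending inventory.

COGS = $9,650; ending inventory = $3,843

Jan 3, 23 sold [LIFO — newest first]: 23 @ $15 = $345
Jan 6, 312 sold [LIFO — newest first]: 61 @ $14 + 251 @ $12 = $3,866
Jan 9, 460 sold [LIFO — newest first]: 267 @ $11 + 131 @ $12 + 62 @ $15 = $5,439
Total COGS = $345 + $3,866 + $5,439 = $9,650
Ending inventory: 228 @ $16 + 13 @ $15 = $3,843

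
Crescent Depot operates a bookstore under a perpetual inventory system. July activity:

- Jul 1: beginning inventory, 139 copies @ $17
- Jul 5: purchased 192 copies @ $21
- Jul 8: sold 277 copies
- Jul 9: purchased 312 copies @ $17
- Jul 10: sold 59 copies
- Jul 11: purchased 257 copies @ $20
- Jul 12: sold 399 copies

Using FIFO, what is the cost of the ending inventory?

Jul 8, 277 sold [FIFO — oldest first]: 139 @ $17 + 138 @ $21 = $5,261
Jul 10, 59 sold [FIFO — oldest first]: 54 @ $21 + 5 @ $17 = $1,219
Jul 12, 399 sold [FIFO — oldest first]: 307 @ $17 + 92 @ $20 = $7,059
Total COGS = $5,261 + $1,219 + $7,059 = $13,539
Ending inventory: 165 @ $20 = $3,300
Check: goods available $16,839 = COGS $13,539 + ending $3,300

Ending inventory = $3,300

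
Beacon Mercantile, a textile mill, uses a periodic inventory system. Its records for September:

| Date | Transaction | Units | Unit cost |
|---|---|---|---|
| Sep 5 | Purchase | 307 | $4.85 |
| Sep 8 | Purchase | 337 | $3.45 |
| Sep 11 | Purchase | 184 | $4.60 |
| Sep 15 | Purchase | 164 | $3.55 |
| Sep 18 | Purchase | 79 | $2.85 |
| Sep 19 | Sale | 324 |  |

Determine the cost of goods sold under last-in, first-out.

Sep 19, 324 sold [LIFO — newest first]: 79 @ $2.85 + 164 @ $3.55 + 81 @ $4.60 = $1,179.95
Ending inventory: 307 @ $4.85 + 337 @ $3.45 + 103 @ $4.60 = $3,125.40
Check: goods available $4,305.35 = COGS $1,179.95 + ending $3,125.40

COGS = $1,179.95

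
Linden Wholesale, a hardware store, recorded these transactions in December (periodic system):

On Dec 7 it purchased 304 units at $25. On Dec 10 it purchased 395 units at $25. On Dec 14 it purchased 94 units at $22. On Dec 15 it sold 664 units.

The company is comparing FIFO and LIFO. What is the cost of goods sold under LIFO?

FIFO COGS: 304 @ $25 + 360 @ $25 = $16,600
LIFO COGS: 94 @ $22 + 395 @ $25 + 175 @ $25 = $16,318

COGS = $16,318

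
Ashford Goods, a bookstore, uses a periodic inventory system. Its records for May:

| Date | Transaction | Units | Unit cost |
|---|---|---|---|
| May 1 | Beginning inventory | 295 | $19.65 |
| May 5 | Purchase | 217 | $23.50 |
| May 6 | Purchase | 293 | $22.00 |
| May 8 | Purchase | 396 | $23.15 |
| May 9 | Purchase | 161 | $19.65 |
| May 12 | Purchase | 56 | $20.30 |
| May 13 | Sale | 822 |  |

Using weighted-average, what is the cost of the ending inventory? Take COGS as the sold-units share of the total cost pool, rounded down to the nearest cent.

May 13, sell 822: 822/1418 × $30,810.10 → $17,860.29
Ending inventory (cost pool remaining) = $12,949.81
Check: goods available $30,810.10 = COGS $17,860.29 + ending $12,949.81

Ending inventory = $12,949.81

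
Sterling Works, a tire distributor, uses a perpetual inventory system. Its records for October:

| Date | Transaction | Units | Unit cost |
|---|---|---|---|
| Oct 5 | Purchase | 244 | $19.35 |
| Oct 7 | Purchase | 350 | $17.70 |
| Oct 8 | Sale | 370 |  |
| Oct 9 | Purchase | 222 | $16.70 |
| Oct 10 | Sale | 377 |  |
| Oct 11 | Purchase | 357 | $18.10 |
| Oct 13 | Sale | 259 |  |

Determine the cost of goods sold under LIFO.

COGS = $17,976.55

Oct 8, 370 sold [LIFO — newest first]: 350 @ $17.70 + 20 @ $19.35 = $6,582.00
Oct 10, 377 sold [LIFO — newest first]: 222 @ $16.70 + 155 @ $19.35 = $6,706.65
Oct 13, 259 sold [LIFO — newest first]: 259 @ $18.10 = $4,687.90
Total COGS = $6,582.00 + $6,706.65 + $4,687.90 = $17,976.55
Ending inventory: 69 @ $19.35 + 98 @ $18.10 = $3,108.95
Check: goods available $21,085.50 = COGS $17,976.55 + ending $3,108.95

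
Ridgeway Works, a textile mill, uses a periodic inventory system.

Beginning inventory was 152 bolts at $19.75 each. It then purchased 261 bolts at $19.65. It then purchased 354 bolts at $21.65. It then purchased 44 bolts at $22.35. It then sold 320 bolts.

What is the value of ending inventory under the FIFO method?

Sale 1 (320) [FIFO — oldest first]: 152 @ $19.75 + 168 @ $19.65 = $6,303.20
Ending inventory: 93 @ $19.65 + 354 @ $21.65 + 44 @ $22.35 = $10,474.95

Ending inventory = $10,474.95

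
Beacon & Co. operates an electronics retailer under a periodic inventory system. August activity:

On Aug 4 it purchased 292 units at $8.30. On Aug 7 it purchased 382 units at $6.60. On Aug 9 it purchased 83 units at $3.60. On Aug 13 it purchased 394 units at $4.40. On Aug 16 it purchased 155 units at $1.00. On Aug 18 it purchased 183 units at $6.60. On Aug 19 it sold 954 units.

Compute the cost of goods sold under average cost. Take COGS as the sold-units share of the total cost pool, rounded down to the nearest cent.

COGS = $5,343.42

Aug 19, sell 954: 954/1489 × $8,340.00 → $5,343.42
Ending inventory (cost pool remaining) = $2,996.58
Check: goods available $8,340.00 = COGS $5,343.42 + ending $2,996.58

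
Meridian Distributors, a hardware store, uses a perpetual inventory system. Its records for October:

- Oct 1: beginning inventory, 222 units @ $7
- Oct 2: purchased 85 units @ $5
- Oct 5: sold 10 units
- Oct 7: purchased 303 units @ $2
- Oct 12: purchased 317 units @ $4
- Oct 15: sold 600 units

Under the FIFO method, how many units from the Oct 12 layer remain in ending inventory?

Oct 5, 10 sold [FIFO — oldest first]: 10 @ $7 = $70
Oct 15, 600 sold [FIFO — oldest first]: 212 @ $7 + 85 @ $5 + 303 @ $2 = $2,515
Total COGS = $70 + $2,515 = $2,585
Ending inventory: 317 @ $4 = $1,268

317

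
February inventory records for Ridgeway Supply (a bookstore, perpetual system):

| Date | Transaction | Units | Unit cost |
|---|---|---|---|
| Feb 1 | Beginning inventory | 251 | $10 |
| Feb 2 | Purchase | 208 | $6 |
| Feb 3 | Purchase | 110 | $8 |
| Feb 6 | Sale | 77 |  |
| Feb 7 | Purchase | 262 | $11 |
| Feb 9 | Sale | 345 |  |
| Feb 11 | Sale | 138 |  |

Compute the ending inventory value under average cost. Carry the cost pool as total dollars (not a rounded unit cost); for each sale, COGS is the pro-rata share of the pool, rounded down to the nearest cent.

Ending inventory = $2,477.24

After Feb 1: 251 on hand, pool $2,510.00 (≈ $10.0000 each)
After Feb 2: 459 on hand, pool $3,758.00 (≈ $8.1874 each)
After Feb 3: 569 on hand, pool $4,638.00 (≈ $8.1511 each)
Feb 6, sell 77: 77/569 × $4,638.00 → $627.63
After Feb 7: 754 on hand, pool $6,892.37 (≈ $9.1411 each)
Feb 9, sell 345: 345/754 × $6,892.37 → $3,153.67
Feb 11, sell 138: 138/409 × $3,738.70 → $1,261.46
Total COGS = $627.63 + $3,153.67 + $1,261.46 = $5,042.76
Ending inventory (cost pool remaining) = $2,477.24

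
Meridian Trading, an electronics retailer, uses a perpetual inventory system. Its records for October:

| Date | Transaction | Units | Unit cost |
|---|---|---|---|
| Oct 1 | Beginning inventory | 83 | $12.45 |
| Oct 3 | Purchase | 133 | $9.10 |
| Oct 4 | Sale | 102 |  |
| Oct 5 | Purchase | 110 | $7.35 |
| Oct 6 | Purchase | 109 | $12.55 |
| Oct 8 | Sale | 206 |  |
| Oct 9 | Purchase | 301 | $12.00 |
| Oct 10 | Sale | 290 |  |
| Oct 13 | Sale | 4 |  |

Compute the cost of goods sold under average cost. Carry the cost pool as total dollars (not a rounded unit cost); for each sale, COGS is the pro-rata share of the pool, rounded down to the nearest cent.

After Oct 1: 83 on hand, pool $1,033.35 (≈ $12.4500 each)
After Oct 3: 216 on hand, pool $2,243.65 (≈ $10.3873 each)
Oct 4, sell 102: 102/216 × $2,243.65 → $1,059.50
After Oct 5: 224 on hand, pool $1,992.65 (≈ $8.8958 each)
After Oct 6: 333 on hand, pool $3,360.60 (≈ $10.0919 each)
Oct 8, sell 206: 206/333 × $3,360.60 → $2,078.92
After Oct 9: 428 on hand, pool $4,893.68 (≈ $11.4338 each)
Oct 10, sell 290: 290/428 × $4,893.68 → $3,315.81
Oct 13, sell 4: 4/138 × $1,577.87 → $45.73
Total COGS = $1,059.50 + $2,078.92 + $3,315.81 + $45.73 = $6,499.96
Ending inventory (cost pool remaining) = $1,532.14

COGS = $6,499.96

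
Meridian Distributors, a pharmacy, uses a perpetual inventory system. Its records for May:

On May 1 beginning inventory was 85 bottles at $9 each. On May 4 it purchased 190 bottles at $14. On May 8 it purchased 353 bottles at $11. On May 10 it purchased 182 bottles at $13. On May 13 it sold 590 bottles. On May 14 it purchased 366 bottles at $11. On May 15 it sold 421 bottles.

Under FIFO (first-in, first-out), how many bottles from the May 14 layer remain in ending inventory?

May 13, 590 sold [FIFO — oldest first]: 85 @ $9 + 190 @ $14 + 315 @ $11 = $6,890
May 15, 421 sold [FIFO — oldest first]: 38 @ $11 + 182 @ $13 + 201 @ $11 = $4,995
Total COGS = $6,890 + $4,995 = $11,885
Ending inventory: 165 @ $11 = $1,815

165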